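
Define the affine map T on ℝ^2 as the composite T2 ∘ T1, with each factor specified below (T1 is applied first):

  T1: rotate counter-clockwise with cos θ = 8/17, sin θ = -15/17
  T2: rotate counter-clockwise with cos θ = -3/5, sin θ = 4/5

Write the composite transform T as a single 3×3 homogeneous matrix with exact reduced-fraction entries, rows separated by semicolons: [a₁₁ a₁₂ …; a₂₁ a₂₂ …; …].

T1 = [8/17 15/17 0; -15/17 8/17 0; 0 0 1]
T2·T1 = [36/85 -77/85 0; 77/85 36/85 0; 0 0 1]

T = [36/85 -77/85 0; 77/85 36/85 0; 0 0 1]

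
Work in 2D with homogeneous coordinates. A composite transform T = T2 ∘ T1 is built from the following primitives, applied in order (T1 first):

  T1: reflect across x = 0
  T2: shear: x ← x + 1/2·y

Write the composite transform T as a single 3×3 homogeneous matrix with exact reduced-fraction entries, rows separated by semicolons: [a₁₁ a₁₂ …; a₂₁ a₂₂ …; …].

T1 = [-1 0 0; 0 1 0; 0 0 1]
T2·T1 = [-1 1/2 0; 0 1 0; 0 0 1]

T = [-1 1/2 0; 0 1 0; 0 0 1]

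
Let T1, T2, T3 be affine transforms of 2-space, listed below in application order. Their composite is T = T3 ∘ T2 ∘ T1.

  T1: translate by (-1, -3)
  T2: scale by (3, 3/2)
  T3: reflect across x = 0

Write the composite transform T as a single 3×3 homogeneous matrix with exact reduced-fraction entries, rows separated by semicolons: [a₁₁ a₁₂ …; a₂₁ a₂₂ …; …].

T = [-3 0 3; 0 3/2 -9/2; 0 0 1]

T1 = [1 0 -1; 0 1 -3; 0 0 1]
T2·T1 = [3 0 -3; 0 3/2 -9/2; 0 0 1]
T3·…·T1 = [-3 0 3; 0 3/2 -9/2; 0 0 1]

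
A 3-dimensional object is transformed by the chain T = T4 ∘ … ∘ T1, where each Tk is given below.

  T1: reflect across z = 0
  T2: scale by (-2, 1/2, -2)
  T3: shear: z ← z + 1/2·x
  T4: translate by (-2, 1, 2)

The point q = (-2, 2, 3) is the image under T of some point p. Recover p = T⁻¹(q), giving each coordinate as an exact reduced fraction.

p = (0, 2, 1/2)

T1 = [1 0 0 0; 0 1 0 0; 0 0 -1 0; 0 0 0 1]
T2·T1 = [-2 0 0 0; 0 1/2 0 0; 0 0 2 0; 0 0 0 1]
T3·…·T1 = [-2 0 0 0; 0 1/2 0 0; -1 0 2 0; 0 0 0 1]
T4·…·T1 = [-2 0 0 -2; 0 1/2 0 1; -1 0 2 2; 0 0 0 1]
det M = -2; M⁻¹ = [-1/2 0 0 -1; 0 2 0 -2; -1/4 0 1/2 -3/2; 0 0 0 1]
M⁻¹ · (-2, 2, 3)ᵀ = (0, 2, 1/2)ᵀ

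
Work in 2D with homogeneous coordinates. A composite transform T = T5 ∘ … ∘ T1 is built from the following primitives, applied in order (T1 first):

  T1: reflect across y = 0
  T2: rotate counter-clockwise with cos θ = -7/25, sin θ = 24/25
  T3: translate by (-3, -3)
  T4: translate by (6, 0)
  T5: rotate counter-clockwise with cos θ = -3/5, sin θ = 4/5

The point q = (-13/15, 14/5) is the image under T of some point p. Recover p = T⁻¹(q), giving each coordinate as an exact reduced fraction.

T1 = [1 0 0; 0 -1 0; 0 0 1]
T2·T1 = [-7/25 24/25 0; 24/25 7/25 0; 0 0 1]
T3·…·T1 = [-7/25 24/25 -3; 24/25 7/25 -3; 0 0 1]
T4·…·T1 = [-7/25 24/25 3; 24/25 7/25 -3; 0 0 1]
T5·…·T1 = [-3/5 -4/5 3/5; -4/5 3/5 21/5; 0 0 1]
det M = -1; M⁻¹ = [-3/5 -4/5 93/25; -4/5 3/5 -51/25; 0 0 1]
M⁻¹ · (-13/15, 14/5)ᵀ = (2, 1/3)ᵀ

p = (2, 1/3)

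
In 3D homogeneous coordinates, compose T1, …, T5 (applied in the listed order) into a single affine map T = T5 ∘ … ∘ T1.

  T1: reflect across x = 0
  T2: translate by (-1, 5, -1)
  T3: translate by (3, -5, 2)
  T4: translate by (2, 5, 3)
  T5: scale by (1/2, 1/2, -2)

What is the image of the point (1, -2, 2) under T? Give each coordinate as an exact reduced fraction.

T1 reflect across x = 0: (1, -2, 2) → (-1, -2, 2)
T2 translate by (-1, 5, -1): (-1, -2, 2) → (-2, 3, 1)
T3 translate by (3, -5, 2): (-2, 3, 1) → (1, -2, 3)
T4 translate by (2, 5, 3): (1, -2, 3) → (3, 3, 6)
T5 scale by (1/2, 1/2, -2): (3, 3, 6) → (3/2, 3/2, -12)

T(p) = (3/2, 3/2, -12)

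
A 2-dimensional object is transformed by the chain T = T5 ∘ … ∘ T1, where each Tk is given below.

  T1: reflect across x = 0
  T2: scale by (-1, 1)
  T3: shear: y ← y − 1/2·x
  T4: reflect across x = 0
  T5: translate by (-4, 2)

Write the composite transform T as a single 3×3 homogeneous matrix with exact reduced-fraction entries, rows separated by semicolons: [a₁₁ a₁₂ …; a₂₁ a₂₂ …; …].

T = [-1 0 -4; -1/2 1 2; 0 0 1]

T1 = [-1 0 0; 0 1 0; 0 0 1]
T2·T1 = [1 0 0; 0 1 0; 0 0 1]
T3·…·T1 = [1 0 0; -1/2 1 0; 0 0 1]
T4·…·T1 = [-1 0 0; -1/2 1 0; 0 0 1]
T5·…·T1 = [-1 0 -4; -1/2 1 2; 0 0 1]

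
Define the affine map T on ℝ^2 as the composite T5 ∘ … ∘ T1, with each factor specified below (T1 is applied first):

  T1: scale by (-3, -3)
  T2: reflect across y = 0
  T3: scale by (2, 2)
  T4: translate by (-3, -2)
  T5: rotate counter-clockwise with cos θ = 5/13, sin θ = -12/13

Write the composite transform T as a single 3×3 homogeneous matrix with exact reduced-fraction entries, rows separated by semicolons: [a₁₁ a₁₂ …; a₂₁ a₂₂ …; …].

T1 = [-3 0 0; 0 -3 0; 0 0 1]
T2·T1 = [-3 0 0; 0 3 0; 0 0 1]
T3·…·T1 = [-6 0 0; 0 6 0; 0 0 1]
T4·…·T1 = [-6 0 -3; 0 6 -2; 0 0 1]
T5·…·T1 = [-30/13 72/13 -3; 72/13 30/13 2; 0 0 1]

T = [-30/13 72/13 -3; 72/13 30/13 2; 0 0 1]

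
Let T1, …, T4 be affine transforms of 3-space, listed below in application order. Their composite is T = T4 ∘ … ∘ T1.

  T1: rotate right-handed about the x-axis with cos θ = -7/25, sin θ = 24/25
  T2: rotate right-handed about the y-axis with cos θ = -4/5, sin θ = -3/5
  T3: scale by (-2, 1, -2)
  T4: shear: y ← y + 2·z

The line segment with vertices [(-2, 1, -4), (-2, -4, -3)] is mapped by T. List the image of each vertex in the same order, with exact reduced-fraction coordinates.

T1 rotate right-handed about the x-axis with cos θ = -7/25, sin θ = 24/25: (-2, 1, -4) → (-2, 89/25, 52/25); (-2, -4, -3) → (-2, 4, -3)
T2 rotate right-handed about the y-axis with cos θ = -4/5, sin θ = -3/5: (-2, 89/25, 52/25) → (44/125, 89/25, -358/125); (-2, 4, -3) → (17/5, 4, 6/5)
T3 scale by (-2, 1, -2): (44/125, 89/25, -358/125) → (-88/125, 89/25, 716/125); (17/5, 4, 6/5) → (-34/5, 4, -12/5)
T4 shear: y ← y + 2·z: (-88/125, 89/25, 716/125) → (-88/125, 1877/125, 716/125); (-34/5, 4, -12/5) → (-34/5, -4/5, -12/5)

image vertices: (-88/125, 1877/125, 716/125), (-34/5, -4/5, -12/5)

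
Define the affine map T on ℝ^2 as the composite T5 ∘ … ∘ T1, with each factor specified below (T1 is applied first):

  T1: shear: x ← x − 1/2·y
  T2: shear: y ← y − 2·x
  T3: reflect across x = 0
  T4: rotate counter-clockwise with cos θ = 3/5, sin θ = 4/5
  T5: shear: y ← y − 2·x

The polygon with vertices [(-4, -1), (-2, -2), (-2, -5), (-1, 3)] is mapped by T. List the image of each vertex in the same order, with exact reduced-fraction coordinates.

T1 shear: x ← x − 1/2·y: (-4, -1) → (-7/2, -1); (-2, -2) → (-1, -2); (-2, -5) → (1/2, -5); (-1, 3) → (-5/2, 3)
T2 shear: y ← y − 2·x: (-7/2, -1) → (-7/2, 6); (-1, -2) → (-1, 0); (1/2, -5) → (1/2, -6); (-5/2, 3) → (-5/2, 8)
T3 reflect across x = 0: (-7/2, 6) → (7/2, 6); (-1, 0) → (1, 0); (1/2, -6) → (-1/2, -6); (-5/2, 8) → (5/2, 8)
T4 rotate counter-clockwise with cos θ = 3/5, sin θ = 4/5: (7/2, 6) → (-27/10, 32/5); (1, 0) → (3/5, 4/5); (-1/2, -6) → (9/2, -4); (5/2, 8) → (-49/10, 34/5)
T5 shear: y ← y − 2·x: (-27/10, 32/5) → (-27/10, 59/5); (3/5, 4/5) → (3/5, -2/5); (9/2, -4) → (9/2, -13); (-49/10, 34/5) → (-49/10, 83/5)

image vertices: (-27/10, 59/5), (3/5, -2/5), (9/2, -13), (-49/10, 83/5)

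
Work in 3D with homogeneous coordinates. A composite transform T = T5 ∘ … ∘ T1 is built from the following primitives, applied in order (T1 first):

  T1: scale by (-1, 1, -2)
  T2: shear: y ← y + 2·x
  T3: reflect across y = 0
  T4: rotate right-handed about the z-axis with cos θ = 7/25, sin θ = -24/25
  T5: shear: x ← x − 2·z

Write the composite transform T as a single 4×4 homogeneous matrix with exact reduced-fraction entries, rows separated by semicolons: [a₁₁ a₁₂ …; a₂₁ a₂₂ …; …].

T1 = [-1 0 0 0; 0 1 0 0; 0 0 -2 0; 0 0 0 1]
T2·T1 = [-1 0 0 0; -2 1 0 0; 0 0 -2 0; 0 0 0 1]
T3·…·T1 = [-1 0 0 0; 2 -1 0 0; 0 0 -2 0; 0 0 0 1]
T4·…·T1 = [41/25 -24/25 0 0; 38/25 -7/25 0 0; 0 0 -2 0; 0 0 0 1]
T5·…·T1 = [41/25 -24/25 4 0; 38/25 -7/25 0 0; 0 0 -2 0; 0 0 0 1]

T = [41/25 -24/25 4 0; 38/25 -7/25 0 0; 0 0 -2 0; 0 0 0 1]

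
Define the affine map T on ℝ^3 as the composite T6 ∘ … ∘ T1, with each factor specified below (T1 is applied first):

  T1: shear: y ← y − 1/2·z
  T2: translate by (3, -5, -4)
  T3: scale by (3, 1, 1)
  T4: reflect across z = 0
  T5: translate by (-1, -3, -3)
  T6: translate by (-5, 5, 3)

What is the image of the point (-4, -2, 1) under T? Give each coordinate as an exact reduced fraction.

T(p) = (-9, -11/2, 3)

T1 shear: y ← y − 1/2·z: (-4, -2, 1) → (-4, -5/2, 1)
T2 translate by (3, -5, -4): (-4, -5/2, 1) → (-1, -15/2, -3)
T3 scale by (3, 1, 1): (-1, -15/2, -3) → (-3, -15/2, -3)
T4 reflect across z = 0: (-3, -15/2, -3) → (-3, -15/2, 3)
T5 translate by (-1, -3, -3): (-3, -15/2, 3) → (-4, -21/2, 0)
T6 translate by (-5, 5, 3): (-4, -21/2, 0) → (-9, -11/2, 3)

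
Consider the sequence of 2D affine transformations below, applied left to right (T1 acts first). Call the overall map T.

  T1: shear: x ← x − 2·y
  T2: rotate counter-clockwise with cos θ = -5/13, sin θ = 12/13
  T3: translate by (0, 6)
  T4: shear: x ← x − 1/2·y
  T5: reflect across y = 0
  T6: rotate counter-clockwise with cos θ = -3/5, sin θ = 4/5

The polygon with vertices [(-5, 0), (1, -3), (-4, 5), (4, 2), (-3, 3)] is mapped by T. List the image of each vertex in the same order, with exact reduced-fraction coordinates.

T1 shear: x ← x − 2·y: (-5, 0) → (-5, 0); (1, -3) → (7, -3); (-4, 5) → (-14, 5); (4, 2) → (0, 2); (-3, 3) → (-9, 3)
T2 rotate counter-clockwise with cos θ = -5/13, sin θ = 12/13: (-5, 0) → (25/13, -60/13); (7, -3) → (1/13, 99/13); (-14, 5) → (10/13, -193/13); (0, 2) → (-24/13, -10/13); (-9, 3) → (9/13, -123/13)
T3 translate by (0, 6): (25/13, -60/13) → (25/13, 18/13); (1/13, 99/13) → (1/13, 177/13); (10/13, -193/13) → (10/13, -115/13); (-24/13, -10/13) → (-24/13, 68/13); (9/13, -123/13) → (9/13, -45/13)
T4 shear: x ← x − 1/2·y: (25/13, 18/13) → (16/13, 18/13); (1/13, 177/13) → (-175/26, 177/13); (10/13, -115/13) → (135/26, -115/13); (-24/13, 68/13) → (-58/13, 68/13); (9/13, -45/13) → (63/26, -45/13)
T5 reflect across y = 0: (16/13, 18/13) → (16/13, -18/13); (-175/26, 177/13) → (-175/26, -177/13); (135/26, -115/13) → (135/26, 115/13); (-58/13, 68/13) → (-58/13, -68/13); (63/26, -45/13) → (63/26, 45/13)
T6 rotate counter-clockwise with cos θ = -3/5, sin θ = 4/5: (16/13, -18/13) → (24/65, 118/65); (-175/26, -177/13) → (1941/130, 181/65); (135/26, 115/13) → (-265/26, -15/13); (-58/13, -68/13) → (446/65, -28/65); (63/26, 45/13) → (-549/130, -9/65)

image vertices: (24/65, 118/65), (1941/130, 181/65), (-265/26, -15/13), (446/65, -28/65), (-549/130, -9/65)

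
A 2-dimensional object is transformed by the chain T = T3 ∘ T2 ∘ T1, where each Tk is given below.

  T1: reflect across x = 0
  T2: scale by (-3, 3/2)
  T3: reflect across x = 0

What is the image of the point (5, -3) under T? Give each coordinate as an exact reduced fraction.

T1 reflect across x = 0: (5, -3) → (-5, -3)
T2 scale by (-3, 3/2): (-5, -3) → (15, -9/2)
T3 reflect across x = 0: (15, -9/2) → (-15, -9/2)

T(p) = (-15, -9/2)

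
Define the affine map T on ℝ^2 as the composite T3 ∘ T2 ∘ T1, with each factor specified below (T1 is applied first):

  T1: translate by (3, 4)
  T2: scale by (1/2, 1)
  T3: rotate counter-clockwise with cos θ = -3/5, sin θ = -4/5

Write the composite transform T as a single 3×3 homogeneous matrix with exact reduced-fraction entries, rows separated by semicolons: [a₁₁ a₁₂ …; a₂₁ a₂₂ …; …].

T1 = [1 0 3; 0 1 4; 0 0 1]
T2·T1 = [1/2 0 3/2; 0 1 4; 0 0 1]
T3·…·T1 = [-3/10 4/5 23/10; -2/5 -3/5 -18/5; 0 0 1]

T = [-3/10 4/5 23/10; -2/5 -3/5 -18/5; 0 0 1]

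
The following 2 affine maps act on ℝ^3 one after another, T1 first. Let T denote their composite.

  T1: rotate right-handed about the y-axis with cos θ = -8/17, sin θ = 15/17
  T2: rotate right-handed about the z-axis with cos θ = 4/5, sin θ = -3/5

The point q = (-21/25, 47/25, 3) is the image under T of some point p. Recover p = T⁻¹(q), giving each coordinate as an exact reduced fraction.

p = (-9/5, 1, -3)

T1 = [-8/17 0 15/17 0; 0 1 0 0; -15/17 0 -8/17 0; 0 0 0 1]
T2·T1 = [-32/85 3/5 12/17 0; 24/85 4/5 -9/17 0; -15/17 0 -8/17 0; 0 0 0 1]
det M = 1; M⁻¹ = [-32/85 24/85 -15/17 0; 3/5 4/5 0 0; 12/17 -9/17 -8/17 0; 0 0 0 1]
M⁻¹ · (-21/25, 47/25, 3)ᵀ = (-9/5, 1, -3)ᵀ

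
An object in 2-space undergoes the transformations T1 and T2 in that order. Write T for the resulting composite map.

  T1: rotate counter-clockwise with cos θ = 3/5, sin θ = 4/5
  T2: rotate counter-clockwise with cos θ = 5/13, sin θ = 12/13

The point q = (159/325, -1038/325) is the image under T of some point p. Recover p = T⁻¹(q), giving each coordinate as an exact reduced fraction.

p = (-3, 6/5)

T1 = [3/5 -4/5 0; 4/5 3/5 0; 0 0 1]
T2·T1 = [-33/65 -56/65 0; 56/65 -33/65 0; 0 0 1]
det M = 1; M⁻¹ = [-33/65 56/65 0; -56/65 -33/65 0; 0 0 1]
M⁻¹ · (159/325, -1038/325)ᵀ = (-3, 6/5)ᵀ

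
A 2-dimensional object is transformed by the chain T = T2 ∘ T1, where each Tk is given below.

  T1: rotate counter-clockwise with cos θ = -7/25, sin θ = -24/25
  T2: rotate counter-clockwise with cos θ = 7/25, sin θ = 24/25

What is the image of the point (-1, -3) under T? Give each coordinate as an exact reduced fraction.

T1 rotate counter-clockwise with cos θ = -7/25, sin θ = -24/25: (-1, -3) → (-13/5, 9/5)
T2 rotate counter-clockwise with cos θ = 7/25, sin θ = 24/25: (-13/5, 9/5) → (-307/125, -249/125)

T(p) = (-307/125, -249/125)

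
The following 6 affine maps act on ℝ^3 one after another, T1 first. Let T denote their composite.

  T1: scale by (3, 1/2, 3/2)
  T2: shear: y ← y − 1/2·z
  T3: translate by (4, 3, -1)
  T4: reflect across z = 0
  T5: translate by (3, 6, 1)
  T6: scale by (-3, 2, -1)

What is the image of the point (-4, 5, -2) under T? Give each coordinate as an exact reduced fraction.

T(p) = (15, 26, -5)

T1 scale by (3, 1/2, 3/2): (-4, 5, -2) → (-12, 5/2, -3)
T2 shear: y ← y − 1/2·z: (-12, 5/2, -3) → (-12, 4, -3)
T3 translate by (4, 3, -1): (-12, 4, -3) → (-8, 7, -4)
T4 reflect across z = 0: (-8, 7, -4) → (-8, 7, 4)
T5 translate by (3, 6, 1): (-8, 7, 4) → (-5, 13, 5)
T6 scale by (-3, 2, -1): (-5, 13, 5) → (15, 26, -5)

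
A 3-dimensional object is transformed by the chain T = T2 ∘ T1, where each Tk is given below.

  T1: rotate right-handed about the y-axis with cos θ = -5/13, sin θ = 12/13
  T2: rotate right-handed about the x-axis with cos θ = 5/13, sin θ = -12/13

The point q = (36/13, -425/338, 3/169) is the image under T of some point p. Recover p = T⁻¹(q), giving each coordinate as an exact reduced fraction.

T1 = [-5/13 0 12/13 0; 0 1 0 0; -12/13 0 -5/13 0; 0 0 0 1]
T2·T1 = [-5/13 0 12/13 0; -144/169 5/13 -60/169 0; -60/169 -12/13 -25/169 0; 0 0 0 1]
det M = 1; M⁻¹ = [-5/13 -144/169 -60/169 0; 0 5/13 -12/13 0; 12/13 -60/169 -25/169 0; 0 0 0 1]
M⁻¹ · (36/13, -425/338, 3/169)ᵀ = (0, -1/2, 3)ᵀ

p = (0, -1/2, 3)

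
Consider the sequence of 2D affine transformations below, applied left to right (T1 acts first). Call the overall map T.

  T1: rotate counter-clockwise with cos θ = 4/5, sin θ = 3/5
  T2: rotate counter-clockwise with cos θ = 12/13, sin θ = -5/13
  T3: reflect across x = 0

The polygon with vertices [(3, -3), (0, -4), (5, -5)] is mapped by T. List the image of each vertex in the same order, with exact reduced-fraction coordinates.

image vertices: (-237/65, -141/65), (-64/65, -252/65), (-79/13, -47/13)

T1 rotate counter-clockwise with cos θ = 4/5, sin θ = 3/5: (3, -3) → (21/5, -3/5); (0, -4) → (12/5, -16/5); (5, -5) → (7, -1)
T2 rotate counter-clockwise with cos θ = 12/13, sin θ = -5/13: (21/5, -3/5) → (237/65, -141/65); (12/5, -16/5) → (64/65, -252/65); (7, -1) → (79/13, -47/13)
T3 reflect across x = 0: (237/65, -141/65) → (-237/65, -141/65); (64/65, -252/65) → (-64/65, -252/65); (79/13, -47/13) → (-79/13, -47/13)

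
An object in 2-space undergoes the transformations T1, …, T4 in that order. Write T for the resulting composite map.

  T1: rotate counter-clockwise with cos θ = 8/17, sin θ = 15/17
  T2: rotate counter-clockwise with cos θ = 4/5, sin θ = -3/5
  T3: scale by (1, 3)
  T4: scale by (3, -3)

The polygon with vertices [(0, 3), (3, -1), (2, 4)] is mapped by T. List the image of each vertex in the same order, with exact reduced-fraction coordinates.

image vertices: (-324/85, -2079/85), (801/85, -279/85), (6/17, -684/17)

T1 rotate counter-clockwise with cos θ = 8/17, sin θ = 15/17: (0, 3) → (-45/17, 24/17); (3, -1) → (39/17, 37/17); (2, 4) → (-44/17, 62/17)
T2 rotate counter-clockwise with cos θ = 4/5, sin θ = -3/5: (-45/17, 24/17) → (-108/85, 231/85); (39/17, 37/17) → (267/85, 31/85); (-44/17, 62/17) → (2/17, 76/17)
T3 scale by (1, 3): (-108/85, 231/85) → (-108/85, 693/85); (267/85, 31/85) → (267/85, 93/85); (2/17, 76/17) → (2/17, 228/17)
T4 scale by (3, -3): (-108/85, 693/85) → (-324/85, -2079/85); (267/85, 93/85) → (801/85, -279/85); (2/17, 228/17) → (6/17, -684/17)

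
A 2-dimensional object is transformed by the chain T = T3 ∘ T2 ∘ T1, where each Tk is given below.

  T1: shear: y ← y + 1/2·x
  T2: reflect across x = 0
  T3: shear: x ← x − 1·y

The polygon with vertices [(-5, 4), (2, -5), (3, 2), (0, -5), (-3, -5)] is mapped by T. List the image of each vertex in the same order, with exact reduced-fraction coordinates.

T1 shear: y ← y + 1/2·x: (-5, 4) → (-5, 3/2); (2, -5) → (2, -4); (3, 2) → (3, 7/2); (0, -5) → (0, -5); (-3, -5) → (-3, -13/2)
T2 reflect across x = 0: (-5, 3/2) → (5, 3/2); (2, -4) → (-2, -4); (3, 7/2) → (-3, 7/2); (0, -5) → (0, -5); (-3, -13/2) → (3, -13/2)
T3 shear: x ← x − 1·y: (5, 3/2) → (7/2, 3/2); (-2, -4) → (2, -4); (-3, 7/2) → (-13/2, 7/2); (0, -5) → (5, -5); (3, -13/2) → (19/2, -13/2)

image vertices: (7/2, 3/2), (2, -4), (-13/2, 7/2), (5, -5), (19/2, -13/2)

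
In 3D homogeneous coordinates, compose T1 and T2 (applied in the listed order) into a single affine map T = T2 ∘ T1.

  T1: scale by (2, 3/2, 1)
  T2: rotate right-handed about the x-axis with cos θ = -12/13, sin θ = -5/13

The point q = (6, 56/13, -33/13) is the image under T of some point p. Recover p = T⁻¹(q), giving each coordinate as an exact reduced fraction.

p = (3, -2, 4)

T1 = [2 0 0 0; 0 3/2 0 0; 0 0 1 0; 0 0 0 1]
T2·T1 = [2 0 0 0; 0 -18/13 5/13 0; 0 -15/26 -12/13 0; 0 0 0 1]
det M = 3; M⁻¹ = [1/2 0 0 0; 0 -8/13 -10/39 0; 0 5/13 -12/13 0; 0 0 0 1]
M⁻¹ · (6, 56/13, -33/13)ᵀ = (3, -2, 4)ᵀ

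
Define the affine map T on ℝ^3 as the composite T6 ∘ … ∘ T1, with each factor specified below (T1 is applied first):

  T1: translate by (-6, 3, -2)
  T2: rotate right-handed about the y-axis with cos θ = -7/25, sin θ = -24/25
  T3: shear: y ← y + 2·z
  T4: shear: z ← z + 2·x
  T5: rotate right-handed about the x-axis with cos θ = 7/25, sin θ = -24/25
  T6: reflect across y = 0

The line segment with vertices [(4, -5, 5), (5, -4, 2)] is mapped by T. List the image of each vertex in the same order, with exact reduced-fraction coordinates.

T1 translate by (-6, 3, -2): (4, -5, 5) → (-2, -2, 3); (5, -4, 2) → (-1, -1, 0)
T2 rotate right-handed about the y-axis with cos θ = -7/25, sin θ = -24/25: (-2, -2, 3) → (-58/25, -2, -69/25); (-1, -1, 0) → (7/25, -1, -24/25)
T3 shear: y ← y + 2·z: (-58/25, -2, -69/25) → (-58/25, -188/25, -69/25); (7/25, -1, -24/25) → (7/25, -73/25, -24/25)
T4 shear: z ← z + 2·x: (-58/25, -188/25, -69/25) → (-58/25, -188/25, -37/5); (7/25, -73/25, -24/25) → (7/25, -73/25, -2/5)
T5 rotate right-handed about the x-axis with cos θ = 7/25, sin θ = -24/25: (-58/25, -188/25, -37/5) → (-58/25, -5756/625, 3217/625); (7/25, -73/25, -2/5) → (7/25, -751/625, 1682/625)
T6 reflect across y = 0: (-58/25, -5756/625, 3217/625) → (-58/25, 5756/625, 3217/625); (7/25, -751/625, 1682/625) → (7/25, 751/625, 1682/625)

image vertices: (-58/25, 5756/625, 3217/625), (7/25, 751/625, 1682/625)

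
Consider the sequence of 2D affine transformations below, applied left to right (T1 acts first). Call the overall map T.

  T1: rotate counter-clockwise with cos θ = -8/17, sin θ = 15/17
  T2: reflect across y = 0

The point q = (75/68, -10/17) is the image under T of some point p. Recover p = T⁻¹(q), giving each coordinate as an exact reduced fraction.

T1 = [-8/17 -15/17 0; 15/17 -8/17 0; 0 0 1]
T2·T1 = [-8/17 -15/17 0; -15/17 8/17 0; 0 0 1]
det M = -1; M⁻¹ = [-8/17 -15/17 0; -15/17 8/17 0; 0 0 1]
M⁻¹ · (75/68, -10/17)ᵀ = (0, -5/4)ᵀ

p = (0, -5/4)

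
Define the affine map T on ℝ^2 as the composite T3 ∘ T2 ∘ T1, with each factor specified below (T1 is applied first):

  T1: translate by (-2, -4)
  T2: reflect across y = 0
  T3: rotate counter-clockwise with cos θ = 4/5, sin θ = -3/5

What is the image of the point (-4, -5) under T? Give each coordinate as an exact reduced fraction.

T1 translate by (-2, -4): (-4, -5) → (-6, -9)
T2 reflect across y = 0: (-6, -9) → (-6, 9)
T3 rotate counter-clockwise with cos θ = 4/5, sin θ = -3/5: (-6, 9) → (3/5, 54/5)

T(p) = (3/5, 54/5)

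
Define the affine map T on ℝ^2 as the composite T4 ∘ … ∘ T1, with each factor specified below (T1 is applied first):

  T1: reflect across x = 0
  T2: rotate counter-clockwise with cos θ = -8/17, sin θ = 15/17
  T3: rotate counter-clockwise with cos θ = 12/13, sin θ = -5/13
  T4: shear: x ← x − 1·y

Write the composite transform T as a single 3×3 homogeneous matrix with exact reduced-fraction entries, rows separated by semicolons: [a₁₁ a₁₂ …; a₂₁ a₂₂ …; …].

T = [241/221 -199/221 0; -220/221 -21/221 0; 0 0 1]

T1 = [-1 0 0; 0 1 0; 0 0 1]
T2·T1 = [8/17 -15/17 0; -15/17 -8/17 0; 0 0 1]
T3·…·T1 = [21/221 -220/221 0; -220/221 -21/221 0; 0 0 1]
T4·…·T1 = [241/221 -199/221 0; -220/221 -21/221 0; 0 0 1]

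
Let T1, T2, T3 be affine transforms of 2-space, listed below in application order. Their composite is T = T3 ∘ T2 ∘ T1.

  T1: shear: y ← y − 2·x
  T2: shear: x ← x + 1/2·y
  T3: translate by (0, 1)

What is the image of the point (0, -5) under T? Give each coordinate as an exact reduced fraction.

T1 shear: y ← y − 2·x: (0, -5) → (0, -5)
T2 shear: x ← x + 1/2·y: (0, -5) → (-5/2, -5)
T3 translate by (0, 1): (-5/2, -5) → (-5/2, -4)

T(p) = (-5/2, -4)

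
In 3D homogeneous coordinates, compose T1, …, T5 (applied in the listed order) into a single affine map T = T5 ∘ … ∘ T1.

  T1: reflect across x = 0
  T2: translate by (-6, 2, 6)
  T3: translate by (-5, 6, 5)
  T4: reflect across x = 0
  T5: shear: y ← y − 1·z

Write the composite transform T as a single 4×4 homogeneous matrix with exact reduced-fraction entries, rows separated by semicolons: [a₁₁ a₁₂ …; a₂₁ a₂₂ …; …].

T = [1 0 0 11; 0 1 -1 -3; 0 0 1 11; 0 0 0 1]

T1 = [-1 0 0 0; 0 1 0 0; 0 0 1 0; 0 0 0 1]
T2·T1 = [-1 0 0 -6; 0 1 0 2; 0 0 1 6; 0 0 0 1]
T3·…·T1 = [-1 0 0 -11; 0 1 0 8; 0 0 1 11; 0 0 0 1]
T4·…·T1 = [1 0 0 11; 0 1 0 8; 0 0 1 11; 0 0 0 1]
T5·…·T1 = [1 0 0 11; 0 1 -1 -3; 0 0 1 11; 0 0 0 1]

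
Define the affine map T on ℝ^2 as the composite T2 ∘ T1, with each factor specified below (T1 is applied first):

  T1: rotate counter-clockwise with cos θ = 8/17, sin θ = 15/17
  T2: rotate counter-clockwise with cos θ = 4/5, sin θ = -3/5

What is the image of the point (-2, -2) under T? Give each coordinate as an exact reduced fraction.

T(p) = (-82/85, -226/85)

T1 rotate counter-clockwise with cos θ = 8/17, sin θ = 15/17: (-2, -2) → (14/17, -46/17)
T2 rotate counter-clockwise with cos θ = 4/5, sin θ = -3/5: (14/17, -46/17) → (-82/85, -226/85)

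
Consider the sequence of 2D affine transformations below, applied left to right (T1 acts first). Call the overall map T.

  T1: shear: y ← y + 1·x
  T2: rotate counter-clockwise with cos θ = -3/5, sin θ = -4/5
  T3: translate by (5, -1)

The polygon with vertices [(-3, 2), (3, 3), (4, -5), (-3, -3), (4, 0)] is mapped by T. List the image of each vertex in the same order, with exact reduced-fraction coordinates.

image vertices: (6, 2), (8, -7), (9/5, -18/5), (2, 5), (29/5, -33/5)

T1 shear: y ← y + 1·x: (-3, 2) → (-3, -1); (3, 3) → (3, 6); (4, -5) → (4, -1); (-3, -3) → (-3, -6); (4, 0) → (4, 4)
T2 rotate counter-clockwise with cos θ = -3/5, sin θ = -4/5: (-3, -1) → (1, 3); (3, 6) → (3, -6); (4, -1) → (-16/5, -13/5); (-3, -6) → (-3, 6); (4, 4) → (4/5, -28/5)
T3 translate by (5, -1): (1, 3) → (6, 2); (3, -6) → (8, -7); (-16/5, -13/5) → (9/5, -18/5); (-3, 6) → (2, 5); (4/5, -28/5) → (29/5, -33/5)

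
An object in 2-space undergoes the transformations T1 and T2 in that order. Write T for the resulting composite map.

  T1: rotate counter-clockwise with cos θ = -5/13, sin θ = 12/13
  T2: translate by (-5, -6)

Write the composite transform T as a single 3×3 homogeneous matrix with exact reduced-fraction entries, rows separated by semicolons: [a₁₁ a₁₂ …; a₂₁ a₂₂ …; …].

T = [-5/13 -12/13 -5; 12/13 -5/13 -6; 0 0 1]

T1 = [-5/13 -12/13 0; 12/13 -5/13 0; 0 0 1]
T2·T1 = [-5/13 -12/13 -5; 12/13 -5/13 -6; 0 0 1]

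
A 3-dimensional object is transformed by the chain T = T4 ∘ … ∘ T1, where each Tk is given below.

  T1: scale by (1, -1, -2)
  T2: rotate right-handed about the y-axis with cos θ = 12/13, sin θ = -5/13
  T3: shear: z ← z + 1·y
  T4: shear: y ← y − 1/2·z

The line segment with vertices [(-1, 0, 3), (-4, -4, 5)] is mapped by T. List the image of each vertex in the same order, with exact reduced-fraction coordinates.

image vertices: (18/13, 77/26, -77/13), (2/13, 96/13, -88/13)

T1 scale by (1, -1, -2): (-1, 0, 3) → (-1, 0, -6); (-4, -4, 5) → (-4, 4, -10)
T2 rotate right-handed about the y-axis with cos θ = 12/13, sin θ = -5/13: (-1, 0, -6) → (18/13, 0, -77/13); (-4, 4, -10) → (2/13, 4, -140/13)
T3 shear: z ← z + 1·y: (18/13, 0, -77/13) → (18/13, 0, -77/13); (2/13, 4, -140/13) → (2/13, 4, -88/13)
T4 shear: y ← y − 1/2·z: (18/13, 0, -77/13) → (18/13, 77/26, -77/13); (2/13, 4, -88/13) → (2/13, 96/13, -88/13)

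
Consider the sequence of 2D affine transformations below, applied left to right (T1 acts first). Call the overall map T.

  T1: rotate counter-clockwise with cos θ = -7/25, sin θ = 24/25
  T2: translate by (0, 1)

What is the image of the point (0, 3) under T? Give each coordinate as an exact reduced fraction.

T1 rotate counter-clockwise with cos θ = -7/25, sin θ = 24/25: (0, 3) → (-72/25, -21/25)
T2 translate by (0, 1): (-72/25, -21/25) → (-72/25, 4/25)

T(p) = (-72/25, 4/25)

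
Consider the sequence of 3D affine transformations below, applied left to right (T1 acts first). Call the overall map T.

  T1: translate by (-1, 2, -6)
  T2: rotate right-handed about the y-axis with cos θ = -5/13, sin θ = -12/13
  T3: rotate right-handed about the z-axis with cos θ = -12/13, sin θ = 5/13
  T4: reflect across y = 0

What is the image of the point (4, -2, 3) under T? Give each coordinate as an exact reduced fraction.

T1 translate by (-1, 2, -6): (4, -2, 3) → (3, 0, -3)
T2 rotate right-handed about the y-axis with cos θ = -5/13, sin θ = -12/13: (3, 0, -3) → (21/13, 0, 51/13)
T3 rotate right-handed about the z-axis with cos θ = -12/13, sin θ = 5/13: (21/13, 0, 51/13) → (-252/169, 105/169, 51/13)
T4 reflect across y = 0: (-252/169, 105/169, 51/13) → (-252/169, -105/169, 51/13)

T(p) = (-252/169, -105/169, 51/13)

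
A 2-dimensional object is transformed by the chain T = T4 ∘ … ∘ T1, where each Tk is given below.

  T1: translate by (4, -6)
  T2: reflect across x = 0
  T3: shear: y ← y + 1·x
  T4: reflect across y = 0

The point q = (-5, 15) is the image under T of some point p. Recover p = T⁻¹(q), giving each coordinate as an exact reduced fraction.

T1 = [1 0 4; 0 1 -6; 0 0 1]
T2·T1 = [-1 0 -4; 0 1 -6; 0 0 1]
T3·…·T1 = [-1 0 -4; -1 1 -10; 0 0 1]
T4·…·T1 = [-1 0 -4; 1 -1 10; 0 0 1]
det M = 1; M⁻¹ = [-1 0 -4; -1 -1 6; 0 0 1]
M⁻¹ · (-5, 15)ᵀ = (1, -4)ᵀ

p = (1, -4)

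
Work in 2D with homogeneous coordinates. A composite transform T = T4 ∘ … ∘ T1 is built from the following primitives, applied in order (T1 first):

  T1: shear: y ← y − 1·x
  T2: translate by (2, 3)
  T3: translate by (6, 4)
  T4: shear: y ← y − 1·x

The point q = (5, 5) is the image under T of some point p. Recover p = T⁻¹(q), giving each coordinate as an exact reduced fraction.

p = (-3, 0)

T1 = [1 0 0; -1 1 0; 0 0 1]
T2·T1 = [1 0 2; -1 1 3; 0 0 1]
T3·…·T1 = [1 0 8; -1 1 7; 0 0 1]
T4·…·T1 = [1 0 8; -2 1 -1; 0 0 1]
det M = 1; M⁻¹ = [1 0 -8; 2 1 -15; 0 0 1]
M⁻¹ · (5, 5)ᵀ = (-3, 0)ᵀ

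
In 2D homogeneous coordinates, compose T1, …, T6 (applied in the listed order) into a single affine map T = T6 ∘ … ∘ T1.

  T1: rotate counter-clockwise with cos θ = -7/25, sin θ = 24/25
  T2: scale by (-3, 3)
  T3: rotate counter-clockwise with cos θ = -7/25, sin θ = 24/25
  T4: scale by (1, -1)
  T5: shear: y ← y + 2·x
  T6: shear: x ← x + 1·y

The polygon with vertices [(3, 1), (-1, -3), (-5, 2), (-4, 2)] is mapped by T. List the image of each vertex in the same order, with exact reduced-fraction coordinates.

T1 rotate counter-clockwise with cos θ = -7/25, sin θ = 24/25: (3, 1) → (-9/5, 13/5); (-1, -3) → (79/25, -3/25); (-5, 2) → (-13/25, -134/25); (-4, 2) → (-4/5, -22/5)
T2 scale by (-3, 3): (-9/5, 13/5) → (27/5, 39/5); (79/25, -3/25) → (-237/25, -9/25); (-13/25, -134/25) → (39/25, -402/25); (-4/5, -22/5) → (12/5, -66/5)
T3 rotate counter-clockwise with cos θ = -7/25, sin θ = 24/25: (27/5, 39/5) → (-9, 3); (-237/25, -9/25) → (3, -9); (39/25, -402/25) → (15, 6); (12/5, -66/5) → (12, 6)
T4 scale by (1, -1): (-9, 3) → (-9, -3); (3, -9) → (3, 9); (15, 6) → (15, -6); (12, 6) → (12, -6)
T5 shear: y ← y + 2·x: (-9, -3) → (-9, -21); (3, 9) → (3, 15); (15, -6) → (15, 24); (12, -6) → (12, 18)
T6 shear: x ← x + 1·y: (-9, -21) → (-30, -21); (3, 15) → (18, 15); (15, 24) → (39, 24); (12, 18) → (30, 18)

image vertices: (-30, -21), (18, 15), (39, 24), (30, 18)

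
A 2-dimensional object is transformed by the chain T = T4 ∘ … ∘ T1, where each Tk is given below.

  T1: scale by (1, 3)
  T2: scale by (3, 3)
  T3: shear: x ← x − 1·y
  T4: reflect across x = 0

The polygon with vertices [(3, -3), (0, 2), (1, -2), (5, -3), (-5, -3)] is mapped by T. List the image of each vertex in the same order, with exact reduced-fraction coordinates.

image vertices: (-36, -27), (18, 18), (-21, -18), (-42, -27), (-12, -27)

T1 scale by (1, 3): (3, -3) → (3, -9); (0, 2) → (0, 6); (1, -2) → (1, -6); (5, -3) → (5, -9); (-5, -3) → (-5, -9)
T2 scale by (3, 3): (3, -9) → (9, -27); (0, 6) → (0, 18); (1, -6) → (3, -18); (5, -9) → (15, -27); (-5, -9) → (-15, -27)
T3 shear: x ← x − 1·y: (9, -27) → (36, -27); (0, 18) → (-18, 18); (3, -18) → (21, -18); (15, -27) → (42, -27); (-15, -27) → (12, -27)
T4 reflect across x = 0: (36, -27) → (-36, -27); (-18, 18) → (18, 18); (21, -18) → (-21, -18); (42, -27) → (-42, -27); (12, -27) → (-12, -27)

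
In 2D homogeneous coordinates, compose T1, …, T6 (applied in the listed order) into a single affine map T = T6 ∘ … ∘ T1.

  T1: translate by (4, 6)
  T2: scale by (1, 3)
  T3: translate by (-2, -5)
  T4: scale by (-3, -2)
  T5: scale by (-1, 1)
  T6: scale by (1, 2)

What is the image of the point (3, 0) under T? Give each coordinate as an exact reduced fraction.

T(p) = (15, -52)

T1 translate by (4, 6): (3, 0) → (7, 6)
T2 scale by (1, 3): (7, 6) → (7, 18)
T3 translate by (-2, -5): (7, 18) → (5, 13)
T4 scale by (-3, -2): (5, 13) → (-15, -26)
T5 scale by (-1, 1): (-15, -26) → (15, -26)
T6 scale by (1, 2): (15, -26) → (15, -52)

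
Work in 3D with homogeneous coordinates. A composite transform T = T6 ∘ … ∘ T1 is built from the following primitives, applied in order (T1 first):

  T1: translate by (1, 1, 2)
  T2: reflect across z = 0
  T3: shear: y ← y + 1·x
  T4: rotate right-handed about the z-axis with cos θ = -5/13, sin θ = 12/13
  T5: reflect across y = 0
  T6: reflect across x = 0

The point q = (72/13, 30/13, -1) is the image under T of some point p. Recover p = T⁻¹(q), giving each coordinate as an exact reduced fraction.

p = (-1, 5, -1)

T1 = [1 0 0 1; 0 1 0 1; 0 0 1 2; 0 0 0 1]
T2·T1 = [1 0 0 1; 0 1 0 1; 0 0 -1 -2; 0 0 0 1]
T3·…·T1 = [1 0 0 1; 1 1 0 2; 0 0 -1 -2; 0 0 0 1]
T4·…·T1 = [-17/13 -12/13 0 -29/13; 7/13 -5/13 0 2/13; 0 0 -1 -2; 0 0 0 1]
T5·…·T1 = [-17/13 -12/13 0 -29/13; -7/13 5/13 0 -2/13; 0 0 -1 -2; 0 0 0 1]
T6·…·T1 = [17/13 12/13 0 29/13; -7/13 5/13 0 -2/13; 0 0 -1 -2; 0 0 0 1]
det M = -1; M⁻¹ = [5/13 -12/13 0 -1; 7/13 17/13 0 -1; 0 0 -1 -2; 0 0 0 1]
M⁻¹ · (72/13, 30/13, -1)ᵀ = (-1, 5, -1)ᵀ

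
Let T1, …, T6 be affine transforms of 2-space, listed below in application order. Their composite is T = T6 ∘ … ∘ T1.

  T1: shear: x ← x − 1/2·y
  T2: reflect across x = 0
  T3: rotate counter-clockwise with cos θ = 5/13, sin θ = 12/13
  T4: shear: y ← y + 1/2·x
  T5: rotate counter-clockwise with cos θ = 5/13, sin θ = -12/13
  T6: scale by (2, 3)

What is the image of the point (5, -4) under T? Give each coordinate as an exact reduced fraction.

T1 shear: x ← x − 1/2·y: (5, -4) → (7, -4)
T2 reflect across x = 0: (7, -4) → (-7, -4)
T3 rotate counter-clockwise with cos θ = 5/13, sin θ = 12/13: (-7, -4) → (1, -8)
T4 shear: y ← y + 1/2·x: (1, -8) → (1, -15/2)
T5 rotate counter-clockwise with cos θ = 5/13, sin θ = -12/13: (1, -15/2) → (-85/13, -99/26)
T6 scale by (2, 3): (-85/13, -99/26) → (-170/13, -297/26)

T(p) = (-170/13, -297/26)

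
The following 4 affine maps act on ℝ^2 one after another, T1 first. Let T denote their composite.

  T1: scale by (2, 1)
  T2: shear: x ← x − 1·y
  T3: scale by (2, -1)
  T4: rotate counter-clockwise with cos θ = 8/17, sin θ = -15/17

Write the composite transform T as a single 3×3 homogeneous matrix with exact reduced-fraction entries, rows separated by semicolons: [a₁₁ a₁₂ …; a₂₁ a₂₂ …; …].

T = [32/17 -31/17 0; -60/17 22/17 0; 0 0 1]

T1 = [2 0 0; 0 1 0; 0 0 1]
T2·T1 = [2 -1 0; 0 1 0; 0 0 1]
T3·…·T1 = [4 -2 0; 0 -1 0; 0 0 1]
T4·…·T1 = [32/17 -31/17 0; -60/17 22/17 0; 0 0 1]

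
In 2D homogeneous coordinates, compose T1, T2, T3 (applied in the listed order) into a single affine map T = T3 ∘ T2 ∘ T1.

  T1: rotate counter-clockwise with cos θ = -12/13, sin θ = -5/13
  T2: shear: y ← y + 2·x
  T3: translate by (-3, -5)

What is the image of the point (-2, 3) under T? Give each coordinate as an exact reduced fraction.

T1 rotate counter-clockwise with cos θ = -12/13, sin θ = -5/13: (-2, 3) → (3, -2)
T2 shear: y ← y + 2·x: (3, -2) → (3, 4)
T3 translate by (-3, -5): (3, 4) → (0, -1)

T(p) = (0, -1)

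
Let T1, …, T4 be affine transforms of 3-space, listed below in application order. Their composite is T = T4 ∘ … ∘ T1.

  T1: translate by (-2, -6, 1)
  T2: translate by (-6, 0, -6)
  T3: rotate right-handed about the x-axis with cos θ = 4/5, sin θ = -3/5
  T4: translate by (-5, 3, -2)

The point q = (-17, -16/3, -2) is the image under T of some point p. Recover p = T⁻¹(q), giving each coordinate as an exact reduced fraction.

p = (-4, -2/3, 0)

T1 = [1 0 0 -2; 0 1 0 -6; 0 0 1 1; 0 0 0 1]
T2·T1 = [1 0 0 -8; 0 1 0 -6; 0 0 1 -5; 0 0 0 1]
T3·…·T1 = [1 0 0 -8; 0 4/5 3/5 -39/5; 0 -3/5 4/5 -2/5; 0 0 0 1]
T4·…·T1 = [1 0 0 -13; 0 4/5 3/5 -24/5; 0 -3/5 4/5 -12/5; 0 0 0 1]
det M = 1; M⁻¹ = [1 0 0 13; 0 4/5 -3/5 12/5; 0 3/5 4/5 24/5; 0 0 0 1]
M⁻¹ · (-17, -16/3, -2)ᵀ = (-4, -2/3, 0)ᵀ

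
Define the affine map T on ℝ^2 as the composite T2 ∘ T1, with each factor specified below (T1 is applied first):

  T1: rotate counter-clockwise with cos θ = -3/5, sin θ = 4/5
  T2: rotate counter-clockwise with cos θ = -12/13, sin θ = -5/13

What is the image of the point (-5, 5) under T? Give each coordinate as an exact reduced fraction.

T(p) = (-23/13, 89/13)

T1 rotate counter-clockwise with cos θ = -3/5, sin θ = 4/5: (-5, 5) → (-1, -7)
T2 rotate counter-clockwise with cos θ = -12/13, sin θ = -5/13: (-1, -7) → (-23/13, 89/13)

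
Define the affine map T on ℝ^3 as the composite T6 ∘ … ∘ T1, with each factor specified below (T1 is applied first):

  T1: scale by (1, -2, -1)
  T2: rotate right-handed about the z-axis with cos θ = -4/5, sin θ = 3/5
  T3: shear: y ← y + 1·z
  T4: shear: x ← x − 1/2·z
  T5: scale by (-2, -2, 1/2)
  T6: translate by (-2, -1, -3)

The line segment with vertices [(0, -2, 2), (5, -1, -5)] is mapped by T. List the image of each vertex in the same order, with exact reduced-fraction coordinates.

image vertices: (4/5, 47/5, -4), (67/5, -69/5, -1/2)

T1 scale by (1, -2, -1): (0, -2, 2) → (0, 4, -2); (5, -1, -5) → (5, 2, 5)
T2 rotate right-handed about the z-axis with cos θ = -4/5, sin θ = 3/5: (0, 4, -2) → (-12/5, -16/5, -2); (5, 2, 5) → (-26/5, 7/5, 5)
T3 shear: y ← y + 1·z: (-12/5, -16/5, -2) → (-12/5, -26/5, -2); (-26/5, 7/5, 5) → (-26/5, 32/5, 5)
T4 shear: x ← x − 1/2·z: (-12/5, -26/5, -2) → (-7/5, -26/5, -2); (-26/5, 32/5, 5) → (-77/10, 32/5, 5)
T5 scale by (-2, -2, 1/2): (-7/5, -26/5, -2) → (14/5, 52/5, -1); (-77/10, 32/5, 5) → (77/5, -64/5, 5/2)
T6 translate by (-2, -1, -3): (14/5, 52/5, -1) → (4/5, 47/5, -4); (77/5, -64/5, 5/2) → (67/5, -69/5, -1/2)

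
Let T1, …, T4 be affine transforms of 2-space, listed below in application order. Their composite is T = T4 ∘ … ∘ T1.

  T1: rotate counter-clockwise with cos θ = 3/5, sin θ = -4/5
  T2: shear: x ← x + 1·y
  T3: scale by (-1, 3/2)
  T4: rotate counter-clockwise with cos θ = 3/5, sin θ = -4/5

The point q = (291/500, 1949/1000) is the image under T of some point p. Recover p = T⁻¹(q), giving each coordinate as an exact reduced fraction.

p = (-4/5, 3/4)

T1 = [3/5 4/5 0; -4/5 3/5 0; 0 0 1]
T2·T1 = [-1/5 7/5 0; -4/5 3/5 0; 0 0 1]
T3·…·T1 = [1/5 -7/5 0; -6/5 9/10 0; 0 0 1]
T4·…·T1 = [-21/25 -3/25 0; -22/25 83/50 0; 0 0 1]
det M = -3/2; M⁻¹ = [-83/75 -2/25 0; -44/75 14/25 0; 0 0 1]
M⁻¹ · (291/500, 1949/1000)ᵀ = (-4/5, 3/4)ᵀ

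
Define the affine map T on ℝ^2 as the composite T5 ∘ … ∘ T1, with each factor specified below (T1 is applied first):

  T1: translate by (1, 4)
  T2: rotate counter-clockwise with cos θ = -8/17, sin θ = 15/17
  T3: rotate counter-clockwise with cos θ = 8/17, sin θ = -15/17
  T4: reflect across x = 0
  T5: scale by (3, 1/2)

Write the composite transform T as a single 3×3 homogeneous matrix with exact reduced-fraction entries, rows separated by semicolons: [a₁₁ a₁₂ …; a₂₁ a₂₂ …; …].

T = [-483/289 720/289 141/17; 120/289 161/578 26/17; 0 0 1]

T1 = [1 0 1; 0 1 4; 0 0 1]
T2·T1 = [-8/17 -15/17 -4; 15/17 -8/17 -1; 0 0 1]
T3·…·T1 = [161/289 -240/289 -47/17; 240/289 161/289 52/17; 0 0 1]
T4·…·T1 = [-161/289 240/289 47/17; 240/289 161/289 52/17; 0 0 1]
T5·…·T1 = [-483/289 720/289 141/17; 120/289 161/578 26/17; 0 0 1]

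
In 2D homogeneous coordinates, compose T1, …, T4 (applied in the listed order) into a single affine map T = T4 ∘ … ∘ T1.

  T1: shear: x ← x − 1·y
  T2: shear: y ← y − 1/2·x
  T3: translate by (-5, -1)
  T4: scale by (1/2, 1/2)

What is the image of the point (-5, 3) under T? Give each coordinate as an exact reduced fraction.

T(p) = (-13/2, 3)

T1 shear: x ← x − 1·y: (-5, 3) → (-8, 3)
T2 shear: y ← y − 1/2·x: (-8, 3) → (-8, 7)
T3 translate by (-5, -1): (-8, 7) → (-13, 6)
T4 scale by (1/2, 1/2): (-13, 6) → (-13/2, 3)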